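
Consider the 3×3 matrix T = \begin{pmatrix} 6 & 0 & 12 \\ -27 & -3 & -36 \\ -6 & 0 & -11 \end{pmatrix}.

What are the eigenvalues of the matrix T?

-3, -3, -2

Compute the characteristic polynomial p(λ) = det(λI - T).
Expanding the 3×3 determinant: p(λ) = λ^3 + 8λ^2 + 21λ + 18.
Try λ = -3: p(-3) = 0, so -3 is a root.
Dividing by (λ + 3) leaves λ^2 + 5λ + 6.
The quadratic factors as (λ + 3)·(λ + 2).
Eigenvalues: -3, -3, -2.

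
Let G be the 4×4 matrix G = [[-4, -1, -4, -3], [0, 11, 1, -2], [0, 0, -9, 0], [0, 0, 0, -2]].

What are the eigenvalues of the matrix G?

-9, -4, -2, 11

G is upper triangular, so its eigenvalues are the diagonal entries.
Diagonal: -4, 11, -9, -2.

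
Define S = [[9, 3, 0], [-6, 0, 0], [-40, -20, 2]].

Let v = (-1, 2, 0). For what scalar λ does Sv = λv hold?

Compute Sv: S·(-1, 2, 0) = (-3, 6, 0).
Since Sv = λv, compare component 1: -3 = λ·-1, so λ = 3.

3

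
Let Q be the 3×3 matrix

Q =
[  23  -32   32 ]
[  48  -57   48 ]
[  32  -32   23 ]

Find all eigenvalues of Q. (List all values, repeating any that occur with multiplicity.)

-9, -9, 7

Compute the characteristic polynomial p(μ) = det(μI - Q).
Cofactor expansion gives p(μ) = μ^3 + 11μ^2 - 45μ - 567.
Try μ = -9: p(-9) = 0, so -9 is a root.
Dividing by (μ + 9) leaves μ^2 + 2μ - 63.
The quadratic factors as (μ + 9)·(μ - 7).
Eigenvalues: -9, -9, 7.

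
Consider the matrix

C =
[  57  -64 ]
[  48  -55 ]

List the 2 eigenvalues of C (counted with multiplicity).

det(C - lambda·I) = (57 - lambda)(-55 - lambda) - (-64)·(48) = lambda^2 - 2·lambda - 63.
This factors as (lambda + 7)·(lambda - 9) = 0.
Eigenvalues: -7, 9.

-7, 9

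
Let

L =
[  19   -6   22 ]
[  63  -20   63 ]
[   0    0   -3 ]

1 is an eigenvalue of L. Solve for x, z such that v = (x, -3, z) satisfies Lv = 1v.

We need (L - 1I)v = 0.
L - 1I = [[18, -6, 22], [63, -21, 63], [0, 0, -4]].
Row 1: (18)·x + (-6)·-3 + (22)·z = 0
Row 2: (63)·x + (-21)·-3 + (63)·z = 0
Row 3: (0)·x + (0)·-3 + (-4)·z = 0
Solving gives x = -1, z = 0.
Check: L·(-1, -3, 0) = (-1, -3, 0) = 1·(-1, -3, 0).

-1, 0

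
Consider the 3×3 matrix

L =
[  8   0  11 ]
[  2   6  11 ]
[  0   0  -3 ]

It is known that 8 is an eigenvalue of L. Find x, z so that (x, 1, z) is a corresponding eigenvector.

1, 0

We need (L - 8I)v = 0.
L - 8I = [[0, 0, 11], [2, -2, 11], [0, 0, -11]].
Row 1: (0)·x + (0)·1 + (11)·z = 0
Row 2: (2)·x + (-2)·1 + (11)·z = 0
Row 3: (0)·x + (0)·1 + (-11)·z = 0
Solving gives x = 1, z = 0.
Check: L·(1, 1, 0) = (8, 8, 0) = 8·(1, 1, 0).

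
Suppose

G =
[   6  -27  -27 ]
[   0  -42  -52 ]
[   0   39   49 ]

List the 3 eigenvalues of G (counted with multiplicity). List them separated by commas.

-3, 6, 10

The characteristic polynomial is p(t) = det(tI - G).
Cofactor expansion gives p(t) = t^3 - 13t^2 + 12t + 180.
Try t = 10: p(10) = 0, so 10 is a root.
Factor out (t - 10): p(t) = (t - 10)·(t^2 - 3t - 18).
The quadratic factors as (t + 3)·(t - 6).
Eigenvalues: -3, 6, 10.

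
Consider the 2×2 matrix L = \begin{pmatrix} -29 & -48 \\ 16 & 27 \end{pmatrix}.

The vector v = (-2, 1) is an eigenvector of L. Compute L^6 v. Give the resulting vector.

(-31250, 15625)

First find the eigenvalue: Lv = (10, -5) = -5·(-2, 1), so λ = -5.
Then L^6 v = λ^6·v = (-5)^6·(-2, 1) = 15625·(-2, 1) = (-31250, 15625).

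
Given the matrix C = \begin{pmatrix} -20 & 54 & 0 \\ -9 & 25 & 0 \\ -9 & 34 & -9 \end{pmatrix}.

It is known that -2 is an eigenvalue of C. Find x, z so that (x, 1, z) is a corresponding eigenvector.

We need (C + 2I)v = 0.
C + 2I = [[-18, 54, 0], [-9, 27, 0], [-9, 34, -7]].
Row 1: (-18)·x + (54)·1 + (0)·z = 0
Row 2: (-9)·x + (27)·1 + (0)·z = 0
Row 3: (-9)·x + (34)·1 + (-7)·z = 0
Solving gives x = 3, z = 1.
Check: C·(3, 1, 1) = (-6, -2, -2) = -2·(3, 1, 1).

3, 1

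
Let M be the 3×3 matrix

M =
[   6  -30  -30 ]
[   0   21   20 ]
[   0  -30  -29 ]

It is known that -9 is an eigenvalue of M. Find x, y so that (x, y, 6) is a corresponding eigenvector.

We need (M + 9I)v = 0.
M + 9I = [[15, -30, -30], [0, 30, 20], [0, -30, -20]].
Row 1: (15)·x + (-30)·y + (-30)·6 = 0
Row 2: (0)·x + (30)·y + (20)·6 = 0
Row 3: (0)·x + (-30)·y + (-20)·6 = 0
Solving gives x = 4, y = -4.
Check: M·(4, -4, 6) = (-36, 36, -54) = -9·(4, -4, 6).

4, -4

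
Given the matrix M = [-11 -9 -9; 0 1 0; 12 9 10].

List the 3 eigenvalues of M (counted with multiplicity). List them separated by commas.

-2, 1, 1

Set up det(tI - M) = 0.
Expanding along the first row, p(t) = t^3 - 3t + 2.
Try t = -2: p(-2) = 0, so -2 is a root.
Dividing by (t + 2) leaves t^2 - 2t + 1.
The quadratic factor is (t - 1)^2.
Eigenvalues: -2, 1, 1.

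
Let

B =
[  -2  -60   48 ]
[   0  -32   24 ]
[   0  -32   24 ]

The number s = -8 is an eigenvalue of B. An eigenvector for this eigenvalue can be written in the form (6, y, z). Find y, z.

We need (B + 8I)v = 0.
B + 8I = [[6, -60, 48], [0, -24, 24], [0, -32, 32]].
Row 1: (6)·6 + (-60)·y + (48)·z = 0
Row 2: (0)·6 + (-24)·y + (24)·z = 0
Row 3: (0)·6 + (-32)·y + (32)·z = 0
Solving gives y = 3, z = 3.
Check: B·(6, 3, 3) = (-48, -24, -24) = -8·(6, 3, 3).

3, 3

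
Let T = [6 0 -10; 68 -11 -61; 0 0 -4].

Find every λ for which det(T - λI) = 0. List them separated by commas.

Set up det(lambda·I - T) = 0.
Expanding the 3×3 determinant: p(lambda) = lambda^3 + 9·lambda^2 - 46·lambda - 264.
Rational-root test: lambda = -11 gives p(-11) = 0.
Factor out (lambda + 11): p(lambda) = (lambda + 11)·(lambda^2 - 2·lambda - 24).
The quadratic factors as (lambda + 4)·(lambda - 6).
Eigenvalues: -11, -4, 6.

-11, -4, 6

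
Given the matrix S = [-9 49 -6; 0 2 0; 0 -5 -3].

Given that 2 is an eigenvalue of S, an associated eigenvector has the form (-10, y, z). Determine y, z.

We need (S - 2I)v = 0.
S - 2I = [[-11, 49, -6], [0, 0, 0], [0, -5, -5]].
Row 1: (-11)·-10 + (49)·y + (-6)·z = 0
Row 2: (0)·-10 + (0)·y + (0)·z = 0
Row 3: (0)·-10 + (-5)·y + (-5)·z = 0
Solving gives y = -2, z = 2.
Check: S·(-10, -2, 2) = (-20, -4, 4) = 2·(-10, -2, 2).

-2, 2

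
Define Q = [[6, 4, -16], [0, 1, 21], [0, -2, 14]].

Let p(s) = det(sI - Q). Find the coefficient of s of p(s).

146

p(s) = s^3 - 21s^2 + 146s - 336.
The coefficient of s is 146.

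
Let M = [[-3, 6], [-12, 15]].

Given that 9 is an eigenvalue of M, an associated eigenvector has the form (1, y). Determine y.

We need (M - 9I)v = 0.
M - 9I = [[-12, 6], [-12, 6]].
Row 1: (-12)·1 + (6)·y = 0
Row 2: (-12)·1 + (6)·y = 0
Solving gives y = 2.
Check: M·(1, 2) = (9, 18) = 9·(1, 2).

2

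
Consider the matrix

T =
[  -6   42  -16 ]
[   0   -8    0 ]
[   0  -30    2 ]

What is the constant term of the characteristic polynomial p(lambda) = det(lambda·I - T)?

-96

p(0) = det(0·I − T) = det(−T) = (−1)^3·det(T).
det(T) = 96, so p(0) = -96.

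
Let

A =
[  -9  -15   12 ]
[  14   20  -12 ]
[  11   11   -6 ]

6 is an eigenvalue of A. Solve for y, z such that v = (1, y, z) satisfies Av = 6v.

We need (A - 6I)v = 0.
A - 6I = [[-15, -15, 12], [14, 14, -12], [11, 11, -12]].
Row 1: (-15)·1 + (-15)·y + (12)·z = 0
Row 2: (14)·1 + (14)·y + (-12)·z = 0
Row 3: (11)·1 + (11)·y + (-12)·z = 0
Solving gives y = -1, z = 0.
Check: A·(1, -1, 0) = (6, -6, 0) = 6·(1, -1, 0).

-1, 0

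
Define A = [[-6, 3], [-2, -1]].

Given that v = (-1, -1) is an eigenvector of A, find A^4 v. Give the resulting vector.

First find the eigenvalue: Av = (3, 3) = -3·(-1, -1), so λ = -3.
Then A^4 v = λ^4·v = (-3)^4·(-1, -1) = 81·(-1, -1) = (-81, -81).

(-81, -81)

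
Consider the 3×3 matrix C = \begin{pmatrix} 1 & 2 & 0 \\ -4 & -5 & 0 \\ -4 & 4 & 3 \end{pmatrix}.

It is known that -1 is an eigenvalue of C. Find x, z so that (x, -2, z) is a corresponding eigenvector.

2, 4

We need (C + 1I)v = 0.
C + 1I = [[2, 2, 0], [-4, -4, 0], [-4, 4, 4]].
Row 1: (2)·x + (2)·-2 + (0)·z = 0
Row 2: (-4)·x + (-4)·-2 + (0)·z = 0
Row 3: (-4)·x + (4)·-2 + (4)·z = 0
Solving gives x = 2, z = 4.
Check: C·(2, -2, 4) = (-2, 2, -4) = -1·(2, -2, 4).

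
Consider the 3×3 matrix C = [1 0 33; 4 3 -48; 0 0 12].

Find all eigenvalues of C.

1, 3, 12

Set up det(rI - C) = 0.
Expanding along the first row, p(r) = r^3 - 16r^2 + 51r - 36.
Since p(1) = 0, r = 1 is a root.
Factor out (r - 1): p(r) = (r - 1)·(r^2 - 15r + 36).
The quadratic factors as (r - 3)·(r - 12).
Eigenvalues: 1, 3, 12.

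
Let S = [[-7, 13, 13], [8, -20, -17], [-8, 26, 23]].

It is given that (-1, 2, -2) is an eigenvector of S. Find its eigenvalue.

Compute Sv: S·(-1, 2, -2) = (7, -14, 14).
Since Sv = λv, compare component 1: 7 = λ·-1, so λ = -7.

-7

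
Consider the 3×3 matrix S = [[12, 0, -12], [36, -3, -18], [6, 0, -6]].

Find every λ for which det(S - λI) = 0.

-3, 0, 6

Compute the characteristic polynomial p(s) = det(sI - S).
Cofactor expansion gives p(s) = s^3 - 3s^2 - 18s.
Try s = -3: p(-3) = 0, so -3 is a root.
Factor out (s + 3): p(s) = (s + 3)·(s^2 - 6s).
The quadratic factors as s·(s - 6).
Eigenvalues: -3, 0, 6.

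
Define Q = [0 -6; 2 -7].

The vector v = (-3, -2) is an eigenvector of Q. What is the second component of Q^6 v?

First find the eigenvalue: Qv = (12, 8) = -4·(-3, -2), so λ = -4.
Then Q^6 v = λ^6·v = (-4)^6·(-3, -2) = 4096·(-3, -2) = (-12288, -8192).

-8192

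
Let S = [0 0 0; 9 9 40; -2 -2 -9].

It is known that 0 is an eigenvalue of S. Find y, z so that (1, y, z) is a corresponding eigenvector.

-1, 0

We need (S)v = 0.
S = [[0, 0, 0], [9, 9, 40], [-2, -2, -9]].
Row 1: (0)·1 + (0)·y + (0)·z = 0
Row 2: (9)·1 + (9)·y + (40)·z = 0
Row 3: (-2)·1 + (-2)·y + (-9)·z = 0
Solving gives y = -1, z = 0.
Check: S·(1, -1, 0) = (0, 0, 0) = 0·(1, -1, 0).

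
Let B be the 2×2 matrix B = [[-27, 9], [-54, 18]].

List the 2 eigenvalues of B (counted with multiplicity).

det(B - μI) = (-27 - μ)(18 - μ) - (9)·(-54) = μ^2 + 9μ.
This factors as (μ + 9)·μ = 0.
Eigenvalues: -9, 0.

-9, 0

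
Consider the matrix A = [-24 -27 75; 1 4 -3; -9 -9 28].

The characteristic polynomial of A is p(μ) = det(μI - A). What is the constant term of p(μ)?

p(μ) = μ^3 - 8μ^2 + 19μ - 12.
The constant term is -12.

-12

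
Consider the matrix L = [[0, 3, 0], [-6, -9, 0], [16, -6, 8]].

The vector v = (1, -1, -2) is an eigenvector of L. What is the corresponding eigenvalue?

Compute Lv: L·(1, -1, -2) = (-3, 3, 6).
Since Lv = λv, compare component 1: -3 = λ·1, so λ = -3.

-3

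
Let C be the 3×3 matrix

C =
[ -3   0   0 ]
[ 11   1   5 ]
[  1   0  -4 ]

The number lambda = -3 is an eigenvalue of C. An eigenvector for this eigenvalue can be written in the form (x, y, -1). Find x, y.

-1, 4

We need (C + 3I)v = 0.
C + 3I = [[0, 0, 0], [11, 4, 5], [1, 0, -1]].
Row 1: (0)·x + (0)·y + (0)·-1 = 0
Row 2: (11)·x + (4)·y + (5)·-1 = 0
Row 3: (1)·x + (0)·y + (-1)·-1 = 0
Solving gives x = -1, y = 4.
Check: C·(-1, 4, -1) = (3, -12, 3) = -3·(-1, 4, -1).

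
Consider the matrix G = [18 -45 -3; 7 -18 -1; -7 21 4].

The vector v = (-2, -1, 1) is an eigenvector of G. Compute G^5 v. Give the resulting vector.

First find the eigenvalue: Gv = (6, 3, -3) = -3·(-2, -1, 1), so λ = -3.
Then G^5 v = λ^5·v = (-3)^5·(-2, -1, 1) = -243·(-2, -1, 1) = (486, 243, -243).

(486, 243, -243)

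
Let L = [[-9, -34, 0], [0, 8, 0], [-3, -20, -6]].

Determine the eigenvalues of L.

-9, -6, 8

Set up det(λI - L) = 0.
Expanding along the first row, p(λ) = λ^3 + 7λ^2 - 66λ - 432.
Since p(8) = 0, λ = 8 is a root.
Dividing by (λ - 8) leaves λ^2 + 15λ + 54.
The quadratic factors as (λ + 9)·(λ + 6).
Eigenvalues: -9, -6, 8.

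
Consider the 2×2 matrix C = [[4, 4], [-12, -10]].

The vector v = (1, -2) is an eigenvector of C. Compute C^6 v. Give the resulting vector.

(4096, -8192)

First find the eigenvalue: Cv = (-4, 8) = -4·(1, -2), so λ = -4.
Then C^6 v = λ^6·v = (-4)^6·(1, -2) = 4096·(1, -2) = (4096, -8192).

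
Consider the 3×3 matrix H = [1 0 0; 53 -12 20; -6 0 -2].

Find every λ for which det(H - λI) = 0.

-12, -2, 1

The characteristic polynomial is p(s) = det(sI - H).
Expanding along the first row, p(s) = s^3 + 13s^2 + 10s - 24.
Try s = 1: p(1) = 0, so 1 is a root.
Factor out (s - 1): p(s) = (s - 1)·(s^2 + 14s + 24).
The quadratic factors as (s + 12)·(s + 2).
Eigenvalues: -12, -2, 1.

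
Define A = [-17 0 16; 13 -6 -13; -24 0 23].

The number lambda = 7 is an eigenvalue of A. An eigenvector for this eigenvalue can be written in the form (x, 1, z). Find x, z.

-2, -3

We need (A - 7I)v = 0.
A - 7I = [[-24, 0, 16], [13, -13, -13], [-24, 0, 16]].
Row 1: (-24)·x + (0)·1 + (16)·z = 0
Row 2: (13)·x + (-13)·1 + (-13)·z = 0
Row 3: (-24)·x + (0)·1 + (16)·z = 0
Solving gives x = -2, z = -3.
Check: A·(-2, 1, -3) = (-14, 7, -21) = 7·(-2, 1, -3).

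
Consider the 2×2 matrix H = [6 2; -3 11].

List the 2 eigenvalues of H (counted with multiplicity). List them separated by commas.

det(H - tI) = (6 - t)(11 - t) - (2)·(-3) = t^2 - 17t + 72.
This factors as (t - 8)·(t - 9) = 0.
Eigenvalues: 8, 9.

8, 9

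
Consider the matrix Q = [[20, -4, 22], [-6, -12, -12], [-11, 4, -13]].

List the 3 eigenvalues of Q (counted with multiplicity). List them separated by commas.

-8, -6, 9

Compute the characteristic polynomial p(t) = det(tI - Q).
Expanding along the first row, p(t) = t^3 + 5t^2 - 78t - 432.
Since p(-6) = 0, t = -6 is a root.
Factor out (t + 6): p(t) = (t + 6)·(t^2 - t - 72).
The quadratic factors as (t + 8)·(t - 9).
Eigenvalues: -8, -6, 9.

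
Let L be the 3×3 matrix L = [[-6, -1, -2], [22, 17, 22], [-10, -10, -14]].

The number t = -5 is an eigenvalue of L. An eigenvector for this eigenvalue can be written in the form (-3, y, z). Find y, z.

We need (L + 5I)v = 0.
L + 5I = [[-1, -1, -2], [22, 22, 22], [-10, -10, -9]].
Row 1: (-1)·-3 + (-1)·y + (-2)·z = 0
Row 2: (22)·-3 + (22)·y + (22)·z = 0
Row 3: (-10)·-3 + (-10)·y + (-9)·z = 0
Solving gives y = 3, z = 0.
Check: L·(-3, 3, 0) = (15, -15, 0) = -5·(-3, 3, 0).

3, 0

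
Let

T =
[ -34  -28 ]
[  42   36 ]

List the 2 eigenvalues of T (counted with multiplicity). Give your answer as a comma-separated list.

det(T - lambda·I) = (-34 - lambda)(36 - lambda) - (-28)·(42) = lambda^2 - 2·lambda - 48.
This factors as (lambda + 6)·(lambda - 8) = 0.
Eigenvalues: -6, 8.

-6, 8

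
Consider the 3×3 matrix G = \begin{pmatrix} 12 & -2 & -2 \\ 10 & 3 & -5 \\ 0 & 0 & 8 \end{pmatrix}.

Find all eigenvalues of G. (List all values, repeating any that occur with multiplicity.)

7, 8, 8

Compute the characteristic polynomial p(μ) = det(μI - G).
Cofactor expansion gives p(μ) = μ^3 - 23μ^2 + 176μ - 448.
Rational-root test: μ = 7 gives p(7) = 0.
Dividing by (μ - 7) leaves μ^2 - 16μ + 64.
The quadratic factor is (μ - 8)^2.
Eigenvalues: 7, 8, 8.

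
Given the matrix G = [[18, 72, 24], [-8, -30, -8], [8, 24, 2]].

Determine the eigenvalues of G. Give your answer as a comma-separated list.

Set up det(λI - G) = 0.
Cofactor expansion gives p(λ) = λ^3 + 10λ^2 + 12λ - 72.
Since p(2) = 0, λ = 2 is a root.
Factor out (λ - 2): p(λ) = (λ - 2)·(λ^2 + 12λ + 36).
The quadratic factor is (λ + 6)^2.
Eigenvalues: -6, -6, 2.

-6, -6, 2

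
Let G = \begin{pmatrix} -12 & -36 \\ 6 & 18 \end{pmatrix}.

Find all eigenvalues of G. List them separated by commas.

0, 6

det(G - rI) = (-12 - r)(18 - r) - (-36)·(6) = r^2 - 6r.
This factors as r·(r - 6) = 0.
Eigenvalues: 0, 6.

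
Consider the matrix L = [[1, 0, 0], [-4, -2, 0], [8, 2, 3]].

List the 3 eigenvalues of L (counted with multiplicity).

-2, 1, 3

L is lower triangular, so its eigenvalues are the diagonal entries.
Diagonal: 1, -2, 3.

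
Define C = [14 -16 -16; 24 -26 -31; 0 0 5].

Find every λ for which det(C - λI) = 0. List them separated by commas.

Compute the characteristic polynomial p(λ) = det(λI - C).
Expanding the 3×3 determinant: p(λ) = λ^3 + 7λ^2 - 40λ - 100.
Since p(-2) = 0, λ = -2 is a root.
Factor out (λ + 2): p(λ) = (λ + 2)·(λ^2 + 5λ - 50).
The quadratic factors as (λ + 10)·(λ - 5).
Eigenvalues: -10, -2, 5.

-10, -2, 5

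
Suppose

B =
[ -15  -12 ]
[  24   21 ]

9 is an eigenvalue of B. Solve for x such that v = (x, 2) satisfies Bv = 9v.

-1

We need (B - 9I)v = 0.
B - 9I = [[-24, -12], [24, 12]].
Row 1: (-24)·x + (-12)·2 = 0
Row 2: (24)·x + (12)·2 = 0
Solving gives x = -1.
Check: B·(-1, 2) = (-9, 18) = 9·(-1, 2).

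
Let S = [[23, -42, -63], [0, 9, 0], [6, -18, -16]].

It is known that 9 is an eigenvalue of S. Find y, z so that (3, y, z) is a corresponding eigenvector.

1, 0

We need (S - 9I)v = 0.
S - 9I = [[14, -42, -63], [0, 0, 0], [6, -18, -25]].
Row 1: (14)·3 + (-42)·y + (-63)·z = 0
Row 2: (0)·3 + (0)·y + (0)·z = 0
Row 3: (6)·3 + (-18)·y + (-25)·z = 0
Solving gives y = 1, z = 0.
Check: S·(3, 1, 0) = (27, 9, 0) = 9·(3, 1, 0).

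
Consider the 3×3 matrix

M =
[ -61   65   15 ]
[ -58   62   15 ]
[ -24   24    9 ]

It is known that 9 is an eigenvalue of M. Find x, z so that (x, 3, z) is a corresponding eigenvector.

We need (M - 9I)v = 0.
M - 9I = [[-70, 65, 15], [-58, 53, 15], [-24, 24, 0]].
Row 1: (-70)·x + (65)·3 + (15)·z = 0
Row 2: (-58)·x + (53)·3 + (15)·z = 0
Row 3: (-24)·x + (24)·3 + (0)·z = 0
Solving gives x = 3, z = 1.
Check: M·(3, 3, 1) = (27, 27, 9) = 9·(3, 3, 1).

3, 1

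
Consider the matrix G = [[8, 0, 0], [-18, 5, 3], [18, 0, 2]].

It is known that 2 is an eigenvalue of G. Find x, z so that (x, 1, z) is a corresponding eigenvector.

0, -1

We need (G - 2I)v = 0.
G - 2I = [[6, 0, 0], [-18, 3, 3], [18, 0, 0]].
Row 1: (6)·x + (0)·1 + (0)·z = 0
Row 2: (-18)·x + (3)·1 + (3)·z = 0
Row 3: (18)·x + (0)·1 + (0)·z = 0
Solving gives x = 0, z = -1.
Check: G·(0, 1, -1) = (0, 2, -2) = 2·(0, 1, -1).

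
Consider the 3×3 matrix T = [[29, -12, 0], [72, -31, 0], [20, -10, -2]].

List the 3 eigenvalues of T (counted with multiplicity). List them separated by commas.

-7, -2, 5

Compute the characteristic polynomial p(lambda) = det(lambda·I - T).
Cofactor expansion gives p(lambda) = lambda^3 + 4·lambda^2 - 31·lambda - 70.
Try lambda = -7: p(-7) = 0, so -7 is a root.
Dividing by (lambda + 7) leaves lambda^2 - 3·lambda - 10.
The quadratic factors as (lambda + 2)·(lambda - 5).
Eigenvalues: -7, -2, 5.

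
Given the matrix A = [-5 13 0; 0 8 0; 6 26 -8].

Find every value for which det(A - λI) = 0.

Compute the characteristic polynomial p(r) = det(rI - A).
Expanding the 3×3 determinant: p(r) = r^3 + 5r^2 - 64r - 320.
Rational-root test: r = 8 gives p(8) = 0.
Dividing by (r - 8) leaves r^2 + 13r + 40.
The quadratic factors as (r + 8)·(r + 5).
Eigenvalues: -8, -5, 8.

-8, -5, 8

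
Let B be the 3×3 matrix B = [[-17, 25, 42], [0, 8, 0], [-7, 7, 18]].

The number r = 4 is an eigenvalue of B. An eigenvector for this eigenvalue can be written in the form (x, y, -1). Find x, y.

We need (B - 4I)v = 0.
B - 4I = [[-21, 25, 42], [0, 4, 0], [-7, 7, 14]].
Row 1: (-21)·x + (25)·y + (42)·-1 = 0
Row 2: (0)·x + (4)·y + (0)·-1 = 0
Row 3: (-7)·x + (7)·y + (14)·-1 = 0
Solving gives x = -2, y = 0.
Check: B·(-2, 0, -1) = (-8, 0, -4) = 4·(-2, 0, -1).

-2, 0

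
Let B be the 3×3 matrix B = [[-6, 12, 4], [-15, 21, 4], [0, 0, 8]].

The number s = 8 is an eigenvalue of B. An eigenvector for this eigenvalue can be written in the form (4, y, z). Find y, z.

4, 2

We need (B - 8I)v = 0.
B - 8I = [[-14, 12, 4], [-15, 13, 4], [0, 0, 0]].
Row 1: (-14)·4 + (12)·y + (4)·z = 0
Row 2: (-15)·4 + (13)·y + (4)·z = 0
Row 3: (0)·4 + (0)·y + (0)·z = 0
Solving gives y = 4, z = 2.
Check: B·(4, 4, 2) = (32, 32, 16) = 8·(4, 4, 2).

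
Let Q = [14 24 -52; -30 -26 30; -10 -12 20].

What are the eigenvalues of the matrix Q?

Set up det(λI - Q) = 0.
Expanding the 3×3 determinant: p(λ) = λ^3 - 8λ^2 - 44λ + 240.
Rational-root test: λ = 4 gives p(4) = 0.
Dividing by (λ - 4) leaves λ^2 - 4λ - 60.
The quadratic factors as (λ + 6)·(λ - 10).
Eigenvalues: -6, 4, 10.

-6, 4, 10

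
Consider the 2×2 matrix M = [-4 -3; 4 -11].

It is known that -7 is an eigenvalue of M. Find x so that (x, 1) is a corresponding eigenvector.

1

We need (M + 7I)v = 0.
M + 7I = [[3, -3], [4, -4]].
Row 1: (3)·x + (-3)·1 = 0
Row 2: (4)·x + (-4)·1 = 0
Solving gives x = 1.
Check: M·(1, 1) = (-7, -7) = -7·(1, 1).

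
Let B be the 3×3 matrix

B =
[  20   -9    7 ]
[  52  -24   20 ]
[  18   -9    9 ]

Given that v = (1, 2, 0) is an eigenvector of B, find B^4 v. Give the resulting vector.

(16, 32, 0)

First find the eigenvalue: Bv = (2, 4, 0) = 2·(1, 2, 0), so λ = 2.
Then B^4 v = λ^4·v = 2^4·(1, 2, 0) = 16·(1, 2, 0) = (16, 32, 0).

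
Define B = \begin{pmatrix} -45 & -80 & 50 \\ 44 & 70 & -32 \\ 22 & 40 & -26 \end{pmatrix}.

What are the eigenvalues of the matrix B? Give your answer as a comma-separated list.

-10, -1, 10

Compute the characteristic polynomial p(r) = det(rI - B).
Cofactor expansion gives p(r) = r^3 + r^2 - 100r - 100.
Since p(10) = 0, r = 10 is a root.
Dividing by (r - 10) leaves r^2 + 11r + 10.
The quadratic factors as (r + 10)·(r + 1).
Eigenvalues: -10, -1, 10.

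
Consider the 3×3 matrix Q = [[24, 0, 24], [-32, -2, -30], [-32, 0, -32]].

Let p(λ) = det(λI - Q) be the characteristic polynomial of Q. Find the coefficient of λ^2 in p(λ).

The coefficient of λ^2 of det(λI - Q) is −trace(Q).
trace(Q) = (24) + (-2) + (-32) = -10, so the coefficient is 10.

10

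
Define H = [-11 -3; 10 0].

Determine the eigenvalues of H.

-6, -5

det(H - sI) = (-11 - s)(0 - s) - (-3)·(10) = s^2 + 11s + 30.
This factors as (s + 6)·(s + 5) = 0.
Eigenvalues: -6, -5.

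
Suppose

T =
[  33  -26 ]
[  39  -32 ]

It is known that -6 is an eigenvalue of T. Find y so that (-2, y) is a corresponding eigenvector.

We need (T + 6I)v = 0.
T + 6I = [[39, -26], [39, -26]].
Row 1: (39)·-2 + (-26)·y = 0
Row 2: (39)·-2 + (-26)·y = 0
Solving gives y = -3.
Check: T·(-2, -3) = (12, 18) = -6·(-2, -3).

-3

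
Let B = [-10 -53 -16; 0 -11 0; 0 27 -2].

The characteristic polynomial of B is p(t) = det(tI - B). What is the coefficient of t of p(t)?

152

p(t) = t^3 + 23t^2 + 152t + 220.
The coefficient of t is 152.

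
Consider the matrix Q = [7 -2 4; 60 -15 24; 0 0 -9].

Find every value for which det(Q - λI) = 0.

The characteristic polynomial is p(lambda) = det(lambda·I - Q).
Cofactor expansion gives p(lambda) = lambda^3 + 17·lambda^2 + 87·lambda + 135.
Rational-root test: lambda = -5 gives p(-5) = 0.
Dividing by (lambda + 5) leaves lambda^2 + 12·lambda + 27.
The quadratic factors as (lambda + 9)·(lambda + 3).
Eigenvalues: -9, -5, -3.

-9, -5, -3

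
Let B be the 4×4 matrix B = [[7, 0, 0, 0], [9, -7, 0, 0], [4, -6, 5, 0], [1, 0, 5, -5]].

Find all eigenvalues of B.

-7, -5, 5, 7

B is lower triangular, so its eigenvalues are the diagonal entries.
Diagonal: 7, -7, 5, -5.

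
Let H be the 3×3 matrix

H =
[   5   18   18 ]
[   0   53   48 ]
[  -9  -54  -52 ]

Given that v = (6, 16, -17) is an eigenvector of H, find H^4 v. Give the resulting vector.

First find the eigenvalue: Hv = (12, 32, -34) = 2·(6, 16, -17), so λ = 2.
Then H^4 v = λ^4·v = 2^4·(6, 16, -17) = 16·(6, 16, -17) = (96, 256, -272).

(96, 256, -272)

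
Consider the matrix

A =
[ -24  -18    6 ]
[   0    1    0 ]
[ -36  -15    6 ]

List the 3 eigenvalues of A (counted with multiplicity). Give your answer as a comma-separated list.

-12, -6, 1

The characteristic polynomial is p(λ) = det(λI - A).
Cofactor expansion gives p(λ) = λ^3 + 17λ^2 + 54λ - 72.
Try λ = -12: p(-12) = 0, so -12 is a root.
Dividing by (λ + 12) leaves λ^2 + 5λ - 6.
The quadratic factors as (λ + 6)·(λ - 1).
Eigenvalues: -12, -6, 1.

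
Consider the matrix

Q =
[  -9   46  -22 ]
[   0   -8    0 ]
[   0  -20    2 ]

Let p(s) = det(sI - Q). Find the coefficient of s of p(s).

38

p(s) = s^3 + 15s^2 + 38s - 144.
The coefficient of s is 38.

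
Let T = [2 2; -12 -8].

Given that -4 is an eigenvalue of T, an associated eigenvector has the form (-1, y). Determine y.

3

We need (T + 4I)v = 0.
T + 4I = [[6, 2], [-12, -4]].
Row 1: (6)·-1 + (2)·y = 0
Row 2: (-12)·-1 + (-4)·y = 0
Solving gives y = 3.
Check: T·(-1, 3) = (4, -12) = -4·(-1, 3).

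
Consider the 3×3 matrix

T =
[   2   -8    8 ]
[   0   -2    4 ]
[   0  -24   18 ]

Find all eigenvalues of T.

2, 6, 10

Compute the characteristic polynomial p(t) = det(tI - T).
Cofactor expansion gives p(t) = t^3 - 18t^2 + 92t - 120.
Since p(2) = 0, t = 2 is a root.
Dividing by (t - 2) leaves t^2 - 16t + 60.
The quadratic factors as (t - 6)·(t - 10).
Eigenvalues: 2, 6, 10.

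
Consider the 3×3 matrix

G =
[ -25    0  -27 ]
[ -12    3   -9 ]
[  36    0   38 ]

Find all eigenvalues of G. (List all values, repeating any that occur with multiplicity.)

Compute the characteristic polynomial p(t) = det(tI - G).
Expanding along the first row, p(t) = t^3 - 16t^2 + 61t - 66.
Since p(11) = 0, t = 11 is a root.
Dividing by (t - 11) leaves t^2 - 5t + 6.
The quadratic factors as (t - 2)·(t - 3).
Eigenvalues: 2, 3, 11.

2, 3, 11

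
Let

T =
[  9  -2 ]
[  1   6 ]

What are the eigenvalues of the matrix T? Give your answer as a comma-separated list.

7, 8

det(T - tI) = (9 - t)(6 - t) - (-2)·(1) = t^2 - 15t + 56.
This factors as (t - 7)·(t - 8) = 0.
Eigenvalues: 7, 8.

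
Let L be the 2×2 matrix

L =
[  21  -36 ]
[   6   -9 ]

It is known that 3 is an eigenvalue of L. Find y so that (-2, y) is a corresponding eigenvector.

-1

We need (L - 3I)v = 0.
L - 3I = [[18, -36], [6, -12]].
Row 1: (18)·-2 + (-36)·y = 0
Row 2: (6)·-2 + (-12)·y = 0
Solving gives y = -1.
Check: L·(-2, -1) = (-6, -3) = 3·(-2, -1).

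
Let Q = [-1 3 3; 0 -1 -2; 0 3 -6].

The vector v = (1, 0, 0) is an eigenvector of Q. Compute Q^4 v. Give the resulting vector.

(1, 0, 0)

First find the eigenvalue: Qv = (-1, 0, 0) = -1·(1, 0, 0), so λ = -1.
Then Q^4 v = λ^4·v = (-1)^4·(1, 0, 0) = 1·(1, 0, 0) = (1, 0, 0).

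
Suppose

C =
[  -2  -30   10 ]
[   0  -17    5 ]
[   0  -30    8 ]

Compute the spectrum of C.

Set up det(lambda·I - C) = 0.
Cofactor expansion gives p(lambda) = lambda^3 + 11·lambda^2 + 32·lambda + 28.
Try lambda = -7: p(-7) = 0, so -7 is a root.
Factor out (lambda + 7): p(lambda) = (lambda + 7)·(lambda^2 + 4·lambda + 4).
The quadratic factor is (lambda + 2)^2.
Eigenvalues: -7, -2, -2.

-7, -2, -2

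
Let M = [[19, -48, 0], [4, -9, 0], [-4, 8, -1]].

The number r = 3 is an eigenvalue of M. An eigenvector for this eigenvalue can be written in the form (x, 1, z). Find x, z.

We need (M - 3I)v = 0.
M - 3I = [[16, -48, 0], [4, -12, 0], [-4, 8, -4]].
Row 1: (16)·x + (-48)·1 + (0)·z = 0
Row 2: (4)·x + (-12)·1 + (0)·z = 0
Row 3: (-4)·x + (8)·1 + (-4)·z = 0
Solving gives x = 3, z = -1.
Check: M·(3, 1, -1) = (9, 3, -3) = 3·(3, 1, -1).

3, -1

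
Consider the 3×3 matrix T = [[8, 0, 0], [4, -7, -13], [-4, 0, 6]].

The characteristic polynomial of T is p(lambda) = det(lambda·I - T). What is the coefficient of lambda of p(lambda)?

p(lambda) = lambda^3 - 7·lambda^2 - 50·lambda + 336.
The coefficient of lambda is -50.

-50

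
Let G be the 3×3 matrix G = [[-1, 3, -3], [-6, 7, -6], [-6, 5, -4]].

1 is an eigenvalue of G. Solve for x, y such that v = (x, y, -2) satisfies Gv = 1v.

0, -2

We need (G - 1I)v = 0.
G - 1I = [[-2, 3, -3], [-6, 6, -6], [-6, 5, -5]].
Row 1: (-2)·x + (3)·y + (-3)·-2 = 0
Row 2: (-6)·x + (6)·y + (-6)·-2 = 0
Row 3: (-6)·x + (5)·y + (-5)·-2 = 0
Solving gives x = 0, y = -2.
Check: G·(0, -2, -2) = (0, -2, -2) = 1·(0, -2, -2).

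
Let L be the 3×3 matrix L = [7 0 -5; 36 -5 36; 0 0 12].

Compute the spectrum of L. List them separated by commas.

The characteristic polynomial is p(μ) = det(μI - L).
Expanding along the first row, p(μ) = μ^3 - 14μ^2 - 11μ + 420.
Since p(-5) = 0, μ = -5 is a root.
Dividing by (μ + 5) leaves μ^2 - 19μ + 84.
The quadratic factors as (μ - 7)·(μ - 12).
Eigenvalues: -5, 7, 12.

-5, 7, 12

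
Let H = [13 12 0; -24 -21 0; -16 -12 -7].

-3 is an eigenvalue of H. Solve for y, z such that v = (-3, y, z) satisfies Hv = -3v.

We need (H + 3I)v = 0.
H + 3I = [[16, 12, 0], [-24, -18, 0], [-16, -12, -4]].
Row 1: (16)·-3 + (12)·y + (0)·z = 0
Row 2: (-24)·-3 + (-18)·y + (0)·z = 0
Row 3: (-16)·-3 + (-12)·y + (-4)·z = 0
Solving gives y = 4, z = 0.
Check: H·(-3, 4, 0) = (9, -12, 0) = -3·(-3, 4, 0).

4, 0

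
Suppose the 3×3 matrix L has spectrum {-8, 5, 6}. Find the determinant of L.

-240

det(L) is the product of the eigenvalues: (-8) · (5) · (6) = -240.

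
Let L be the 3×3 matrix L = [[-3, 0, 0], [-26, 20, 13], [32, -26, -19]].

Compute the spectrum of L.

-6, -3, 7

Set up det(μI - L) = 0.
Expanding along the first row, p(μ) = μ^3 + 2μ^2 - 45μ - 126.
Rational-root test: μ = -3 gives p(-3) = 0.
Dividing by (μ + 3) leaves μ^2 - μ - 42.
The quadratic factors as (μ + 6)·(μ - 7).
Eigenvalues: -6, -3, 7.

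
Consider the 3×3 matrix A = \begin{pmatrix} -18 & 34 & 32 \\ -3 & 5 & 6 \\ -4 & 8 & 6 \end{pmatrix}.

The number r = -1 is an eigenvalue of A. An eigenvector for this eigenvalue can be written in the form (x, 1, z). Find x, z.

We need (A + 1I)v = 0.
A + 1I = [[-17, 34, 32], [-3, 6, 6], [-4, 8, 7]].
Row 1: (-17)·x + (34)·1 + (32)·z = 0
Row 2: (-3)·x + (6)·1 + (6)·z = 0
Row 3: (-4)·x + (8)·1 + (7)·z = 0
Solving gives x = 2, z = 0.
Check: A·(2, 1, 0) = (-2, -1, 0) = -1·(2, 1, 0).

2, 0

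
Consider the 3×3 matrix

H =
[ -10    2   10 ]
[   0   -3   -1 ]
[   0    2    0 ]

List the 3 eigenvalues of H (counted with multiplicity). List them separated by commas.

Compute the characteristic polynomial p(lambda) = det(lambda·I - H).
Cofactor expansion gives p(lambda) = lambda^3 + 13·lambda^2 + 32·lambda + 20.
Rational-root test: lambda = -1 gives p(-1) = 0.
Factor out (lambda + 1): p(lambda) = (lambda + 1)·(lambda^2 + 12·lambda + 20).
The quadratic factors as (lambda + 10)·(lambda + 2).
Eigenvalues: -10, -2, -1.

-10, -2, -1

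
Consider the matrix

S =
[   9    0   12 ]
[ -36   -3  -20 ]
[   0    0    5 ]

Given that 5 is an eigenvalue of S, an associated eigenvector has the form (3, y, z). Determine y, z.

We need (S - 5I)v = 0.
S - 5I = [[4, 0, 12], [-36, -8, -20], [0, 0, 0]].
Row 1: (4)·3 + (0)·y + (12)·z = 0
Row 2: (-36)·3 + (-8)·y + (-20)·z = 0
Row 3: (0)·3 + (0)·y + (0)·z = 0
Solving gives y = -11, z = -1.
Check: S·(3, -11, -1) = (15, -55, -5) = 5·(3, -11, -1).

-11, -1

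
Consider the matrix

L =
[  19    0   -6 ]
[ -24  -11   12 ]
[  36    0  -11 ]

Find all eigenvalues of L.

Set up det(λI - L) = 0.
Expanding the 3×3 determinant: p(λ) = λ^3 + 3λ^2 - 81λ + 77.
Try λ = 1: p(1) = 0, so 1 is a root.
Factor out (λ - 1): p(λ) = (λ - 1)·(λ^2 + 4λ - 77).
The quadratic factors as (λ + 11)·(λ - 7).
Eigenvalues: -11, 1, 7.

-11, 1, 7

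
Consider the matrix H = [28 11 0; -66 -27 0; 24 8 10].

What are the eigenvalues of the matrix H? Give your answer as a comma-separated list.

Set up det(λI - H) = 0.
Expanding along the first row, p(λ) = λ^3 - 11λ^2 - 20λ + 300.
Since p(6) = 0, λ = 6 is a root.
Dividing by (λ - 6) leaves λ^2 - 5λ - 50.
The quadratic factors as (λ + 5)·(λ - 10).
Eigenvalues: -5, 6, 10.

-5, 6, 10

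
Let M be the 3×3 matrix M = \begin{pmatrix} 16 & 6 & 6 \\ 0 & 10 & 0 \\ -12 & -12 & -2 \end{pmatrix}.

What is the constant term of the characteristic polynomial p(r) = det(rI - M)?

p(0) = det(0·I − M) = det(−M) = (−1)^3·det(M).
det(M) = 400, so p(0) = -400.

-400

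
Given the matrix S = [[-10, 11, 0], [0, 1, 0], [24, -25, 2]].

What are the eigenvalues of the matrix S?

Compute the characteristic polynomial p(s) = det(sI - S).
Expanding along the first row, p(s) = s^3 + 7s^2 - 28s + 20.
Since p(-10) = 0, s = -10 is a root.
Factor out (s + 10): p(s) = (s + 10)·(s^2 - 3s + 2).
The quadratic factors as (s - 1)·(s - 2).
Eigenvalues: -10, 1, 2.

-10, 1, 2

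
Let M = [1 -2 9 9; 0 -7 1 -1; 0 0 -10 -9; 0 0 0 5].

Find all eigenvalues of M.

-10, -7, 1, 5

M is upper triangular, so its eigenvalues are the diagonal entries.
Diagonal: 1, -7, -10, 5.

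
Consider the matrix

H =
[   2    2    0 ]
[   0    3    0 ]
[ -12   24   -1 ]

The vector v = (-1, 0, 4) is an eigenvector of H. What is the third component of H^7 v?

512

First find the eigenvalue: Hv = (-2, 0, 8) = 2·(-1, 0, 4), so λ = 2.
Then H^7 v = λ^7·v = 2^7·(-1, 0, 4) = 128·(-1, 0, 4) = (-128, 0, 512).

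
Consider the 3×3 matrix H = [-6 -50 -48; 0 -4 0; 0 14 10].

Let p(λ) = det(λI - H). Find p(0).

-240

p(0) = det(0·I − H) = det(−H) = (−1)^3·det(H).
det(H) = 240, so p(0) = -240.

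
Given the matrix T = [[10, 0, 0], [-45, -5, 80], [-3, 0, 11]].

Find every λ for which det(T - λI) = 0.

Set up det(μI - T) = 0.
Expanding along the first row, p(μ) = μ^3 - 16μ^2 + 5μ + 550.
Since p(10) = 0, μ = 10 is a root.
Dividing by (μ - 10) leaves μ^2 - 6μ - 55.
The quadratic factors as (μ + 5)·(μ - 11).
Eigenvalues: -5, 10, 11.

-5, 10, 11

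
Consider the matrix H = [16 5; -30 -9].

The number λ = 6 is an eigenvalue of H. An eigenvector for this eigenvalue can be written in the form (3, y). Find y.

-6

We need (H - 6I)v = 0.
H - 6I = [[10, 5], [-30, -15]].
Row 1: (10)·3 + (5)·y = 0
Row 2: (-30)·3 + (-15)·y = 0
Solving gives y = -6.
Check: H·(3, -6) = (18, -36) = 6·(3, -6).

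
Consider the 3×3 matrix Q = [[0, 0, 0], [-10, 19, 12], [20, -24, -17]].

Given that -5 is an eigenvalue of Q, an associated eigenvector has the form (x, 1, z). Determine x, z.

0, -2

We need (Q + 5I)v = 0.
Q + 5I = [[5, 0, 0], [-10, 24, 12], [20, -24, -12]].
Row 1: (5)·x + (0)·1 + (0)·z = 0
Row 2: (-10)·x + (24)·1 + (12)·z = 0
Row 3: (20)·x + (-24)·1 + (-12)·z = 0
Solving gives x = 0, z = -2.
Check: Q·(0, 1, -2) = (0, -5, 10) = -5·(0, 1, -2).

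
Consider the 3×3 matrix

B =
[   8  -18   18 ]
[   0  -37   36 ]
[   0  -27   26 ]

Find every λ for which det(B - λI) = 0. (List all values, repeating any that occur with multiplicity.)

Compute the characteristic polynomial p(λ) = det(λI - B).
Expanding along the first row, p(λ) = λ^3 + 3λ^2 - 78λ - 80.
Rational-root test: λ = -1 gives p(-1) = 0.
Factor out (λ + 1): p(λ) = (λ + 1)·(λ^2 + 2λ - 80).
The quadratic factors as (λ + 10)·(λ - 8).
Eigenvalues: -10, -1, 8.

-10, -1, 8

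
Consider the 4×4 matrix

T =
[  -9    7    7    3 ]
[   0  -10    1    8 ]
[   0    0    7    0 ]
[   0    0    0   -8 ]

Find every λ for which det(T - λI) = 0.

T is upper triangular, so its eigenvalues are the diagonal entries.
Diagonal: -9, -10, 7, -8.

-10, -9, -8, 7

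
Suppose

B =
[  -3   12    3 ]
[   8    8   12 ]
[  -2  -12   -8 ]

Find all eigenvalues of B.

The characteristic polynomial is p(λ) = det(λI - B).
Expanding the 3×3 determinant: p(λ) = λ^3 + 3λ^2 - 10λ.
Since p(0) = 0, λ = 0 is a root.
Dividing by λ leaves λ^2 + 3λ - 10.
The quadratic factors as (λ + 5)·(λ - 2).
Eigenvalues: -5, 0, 2.

-5, 0, 2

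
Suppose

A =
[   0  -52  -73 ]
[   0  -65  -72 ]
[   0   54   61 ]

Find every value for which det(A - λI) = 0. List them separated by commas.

Compute the characteristic polynomial p(t) = det(tI - A).
Expanding the 3×3 determinant: p(t) = t^3 + 4t^2 - 77t.
Since p(7) = 0, t = 7 is a root.
Factor out (t - 7): p(t) = (t - 7)·(t^2 + 11t).
The quadratic factors as (t + 11)·t.
Eigenvalues: -11, 0, 7.

-11, 0, 7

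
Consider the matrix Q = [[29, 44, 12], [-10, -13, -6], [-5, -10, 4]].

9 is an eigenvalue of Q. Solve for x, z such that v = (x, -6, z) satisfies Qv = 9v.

15, -3

We need (Q - 9I)v = 0.
Q - 9I = [[20, 44, 12], [-10, -22, -6], [-5, -10, -5]].
Row 1: (20)·x + (44)·-6 + (12)·z = 0
Row 2: (-10)·x + (-22)·-6 + (-6)·z = 0
Row 3: (-5)·x + (-10)·-6 + (-5)·z = 0
Solving gives x = 15, z = -3.
Check: Q·(15, -6, -3) = (135, -54, -27) = 9·(15, -6, -3).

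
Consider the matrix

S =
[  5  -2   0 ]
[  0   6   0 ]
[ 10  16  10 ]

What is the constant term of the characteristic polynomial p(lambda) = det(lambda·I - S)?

p(0) = det(0·I − S) = det(−S) = (−1)^3·det(S).
det(S) = 300, so p(0) = -300.

-300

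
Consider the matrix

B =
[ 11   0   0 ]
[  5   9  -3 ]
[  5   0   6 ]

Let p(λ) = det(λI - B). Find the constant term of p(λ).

-594

p(λ) = λ^3 - 26λ^2 + 219λ - 594.
The constant term is -594.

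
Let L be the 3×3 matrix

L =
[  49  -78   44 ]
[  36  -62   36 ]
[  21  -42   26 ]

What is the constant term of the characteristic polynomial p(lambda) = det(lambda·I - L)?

p(0) = det(0·I − L) = det(−L) = (−1)^3·det(L).
det(L) = -100, so p(0) = 100.

100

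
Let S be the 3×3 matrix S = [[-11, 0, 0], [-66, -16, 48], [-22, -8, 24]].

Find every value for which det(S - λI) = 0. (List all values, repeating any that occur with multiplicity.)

Compute the characteristic polynomial p(λ) = det(λI - S).
Expanding along the first row, p(λ) = λ^3 + 3λ^2 - 88λ.
Since p(8) = 0, λ = 8 is a root.
Dividing by (λ - 8) leaves λ^2 + 11λ.
The quadratic factors as (λ + 11)·λ.
Eigenvalues: -11, 0, 8.

-11, 0, 8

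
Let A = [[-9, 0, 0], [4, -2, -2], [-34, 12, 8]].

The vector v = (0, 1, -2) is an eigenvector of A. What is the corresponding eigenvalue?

Compute Av: A·(0, 1, -2) = (0, 2, -4).
Since Av = λv, compare component 2: 2 = λ·1, so λ = 2.

2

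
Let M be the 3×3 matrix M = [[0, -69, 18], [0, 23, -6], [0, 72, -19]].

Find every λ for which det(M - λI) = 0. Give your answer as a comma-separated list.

Compute the characteristic polynomial p(lambda) = det(lambda·I - M).
Expanding the 3×3 determinant: p(lambda) = lambda^3 - 4·lambda^2 - 5·lambda.
Since p(0) = 0, lambda = 0 is a root.
Factor out lambda: p(lambda) = lambda·(lambda^2 - 4·lambda - 5).
The quadratic factors as (lambda + 1)·(lambda - 5).
Eigenvalues: -1, 0, 5.

-1, 0, 5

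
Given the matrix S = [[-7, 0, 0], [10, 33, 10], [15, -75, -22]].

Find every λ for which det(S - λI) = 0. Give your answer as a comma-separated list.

Set up det(lambda·I - S) = 0.
Expanding along the first row, p(lambda) = lambda^3 - 4·lambda^2 - 53·lambda + 168.
Since p(3) = 0, lambda = 3 is a root.
Dividing by (lambda - 3) leaves lambda^2 - lambda - 56.
The quadratic factors as (lambda + 7)·(lambda - 8).
Eigenvalues: -7, 3, 8.

-7, 3, 8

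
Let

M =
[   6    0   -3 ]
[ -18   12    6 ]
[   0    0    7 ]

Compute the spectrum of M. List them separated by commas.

The characteristic polynomial is p(t) = det(tI - M).
Cofactor expansion gives p(t) = t^3 - 25t^2 + 198t - 504.
Rational-root test: t = 7 gives p(7) = 0.
Factor out (t - 7): p(t) = (t - 7)·(t^2 - 18t + 72).
The quadratic factors as (t - 6)·(t - 12).
Eigenvalues: 6, 7, 12.

6, 7, 12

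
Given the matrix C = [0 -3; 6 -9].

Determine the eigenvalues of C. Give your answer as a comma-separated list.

det(C - rI) = (0 - r)(-9 - r) - (-3)·(6) = r^2 + 9r + 18.
This factors as (r + 6)·(r + 3) = 0.
Eigenvalues: -6, -3.

-6, -3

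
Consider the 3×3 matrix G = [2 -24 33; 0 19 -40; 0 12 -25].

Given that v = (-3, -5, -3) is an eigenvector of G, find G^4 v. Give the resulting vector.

(-1875, -3125, -1875)

First find the eigenvalue: Gv = (15, 25, 15) = -5·(-3, -5, -3), so λ = -5.
Then G^4 v = λ^4·v = (-5)^4·(-3, -5, -3) = 625·(-3, -5, -3) = (-1875, -3125, -1875).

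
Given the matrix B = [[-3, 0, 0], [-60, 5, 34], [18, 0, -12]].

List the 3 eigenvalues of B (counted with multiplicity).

-12, -3, 5

The characteristic polynomial is p(λ) = det(λI - B).
Cofactor expansion gives p(λ) = λ^3 + 10λ^2 - 39λ - 180.
Since p(-3) = 0, λ = -3 is a root.
Factor out (λ + 3): p(λ) = (λ + 3)·(λ^2 + 7λ - 60).
The quadratic factors as (λ + 12)·(λ - 5).
Eigenvalues: -12, -3, 5.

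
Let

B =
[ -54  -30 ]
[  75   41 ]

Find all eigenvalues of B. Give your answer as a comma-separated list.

-9, -4

det(B - μI) = (-54 - μ)(41 - μ) - (-30)·(75) = μ^2 + 13μ + 36.
This factors as (μ + 9)·(μ + 4) = 0.
Eigenvalues: -9, -4.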